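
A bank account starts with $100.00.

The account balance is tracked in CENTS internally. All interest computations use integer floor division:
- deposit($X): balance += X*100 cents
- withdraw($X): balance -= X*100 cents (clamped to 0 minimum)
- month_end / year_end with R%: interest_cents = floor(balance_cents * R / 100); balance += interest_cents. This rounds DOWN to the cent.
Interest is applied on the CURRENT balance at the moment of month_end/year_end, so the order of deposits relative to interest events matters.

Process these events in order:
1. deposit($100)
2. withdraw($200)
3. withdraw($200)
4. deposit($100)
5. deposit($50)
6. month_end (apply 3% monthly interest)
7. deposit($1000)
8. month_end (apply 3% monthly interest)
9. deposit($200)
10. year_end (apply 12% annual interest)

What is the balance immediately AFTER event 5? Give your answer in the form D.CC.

Answer: 150.00

Derivation:
After 1 (deposit($100)): balance=$200.00 total_interest=$0.00
After 2 (withdraw($200)): balance=$0.00 total_interest=$0.00
After 3 (withdraw($200)): balance=$0.00 total_interest=$0.00
After 4 (deposit($100)): balance=$100.00 total_interest=$0.00
After 5 (deposit($50)): balance=$150.00 total_interest=$0.00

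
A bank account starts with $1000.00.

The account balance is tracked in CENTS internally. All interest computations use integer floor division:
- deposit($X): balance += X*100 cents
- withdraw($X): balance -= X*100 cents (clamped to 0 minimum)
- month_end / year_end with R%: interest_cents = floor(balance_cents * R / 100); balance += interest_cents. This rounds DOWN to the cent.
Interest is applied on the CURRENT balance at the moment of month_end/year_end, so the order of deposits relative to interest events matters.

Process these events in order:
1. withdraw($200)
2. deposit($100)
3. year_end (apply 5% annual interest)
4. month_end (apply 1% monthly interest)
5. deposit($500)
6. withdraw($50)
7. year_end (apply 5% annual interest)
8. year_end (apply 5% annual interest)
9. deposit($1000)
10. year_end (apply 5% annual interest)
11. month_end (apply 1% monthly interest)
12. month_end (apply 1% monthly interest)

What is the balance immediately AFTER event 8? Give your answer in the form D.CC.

After 1 (withdraw($200)): balance=$800.00 total_interest=$0.00
After 2 (deposit($100)): balance=$900.00 total_interest=$0.00
After 3 (year_end (apply 5% annual interest)): balance=$945.00 total_interest=$45.00
After 4 (month_end (apply 1% monthly interest)): balance=$954.45 total_interest=$54.45
After 5 (deposit($500)): balance=$1454.45 total_interest=$54.45
After 6 (withdraw($50)): balance=$1404.45 total_interest=$54.45
After 7 (year_end (apply 5% annual interest)): balance=$1474.67 total_interest=$124.67
After 8 (year_end (apply 5% annual interest)): balance=$1548.40 total_interest=$198.40

Answer: 1548.40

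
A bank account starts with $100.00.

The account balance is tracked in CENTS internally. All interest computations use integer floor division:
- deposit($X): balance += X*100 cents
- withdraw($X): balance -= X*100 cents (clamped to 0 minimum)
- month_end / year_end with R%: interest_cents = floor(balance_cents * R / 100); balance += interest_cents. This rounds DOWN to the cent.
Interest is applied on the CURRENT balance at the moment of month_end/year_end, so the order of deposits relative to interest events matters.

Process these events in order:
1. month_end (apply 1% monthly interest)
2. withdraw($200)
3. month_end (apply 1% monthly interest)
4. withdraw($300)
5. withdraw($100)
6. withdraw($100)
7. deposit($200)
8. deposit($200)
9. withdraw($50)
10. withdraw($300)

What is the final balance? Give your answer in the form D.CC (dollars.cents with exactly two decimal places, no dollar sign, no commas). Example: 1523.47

Answer: 50.00

Derivation:
After 1 (month_end (apply 1% monthly interest)): balance=$101.00 total_interest=$1.00
After 2 (withdraw($200)): balance=$0.00 total_interest=$1.00
After 3 (month_end (apply 1% monthly interest)): balance=$0.00 total_interest=$1.00
After 4 (withdraw($300)): balance=$0.00 total_interest=$1.00
After 5 (withdraw($100)): balance=$0.00 total_interest=$1.00
After 6 (withdraw($100)): balance=$0.00 total_interest=$1.00
After 7 (deposit($200)): balance=$200.00 total_interest=$1.00
After 8 (deposit($200)): balance=$400.00 total_interest=$1.00
After 9 (withdraw($50)): balance=$350.00 total_interest=$1.00
After 10 (withdraw($300)): balance=$50.00 total_interest=$1.00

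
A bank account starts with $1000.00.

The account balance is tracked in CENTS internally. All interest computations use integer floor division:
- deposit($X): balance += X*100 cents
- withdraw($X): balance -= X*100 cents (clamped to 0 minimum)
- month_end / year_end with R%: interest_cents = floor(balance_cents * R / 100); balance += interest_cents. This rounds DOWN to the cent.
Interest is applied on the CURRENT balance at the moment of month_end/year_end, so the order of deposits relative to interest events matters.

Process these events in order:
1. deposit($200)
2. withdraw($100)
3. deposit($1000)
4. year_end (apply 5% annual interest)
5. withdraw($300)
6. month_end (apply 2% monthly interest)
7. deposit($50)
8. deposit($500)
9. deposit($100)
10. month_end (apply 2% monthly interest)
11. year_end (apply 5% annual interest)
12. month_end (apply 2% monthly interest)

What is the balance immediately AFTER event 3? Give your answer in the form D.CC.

After 1 (deposit($200)): balance=$1200.00 total_interest=$0.00
After 2 (withdraw($100)): balance=$1100.00 total_interest=$0.00
After 3 (deposit($1000)): balance=$2100.00 total_interest=$0.00

Answer: 2100.00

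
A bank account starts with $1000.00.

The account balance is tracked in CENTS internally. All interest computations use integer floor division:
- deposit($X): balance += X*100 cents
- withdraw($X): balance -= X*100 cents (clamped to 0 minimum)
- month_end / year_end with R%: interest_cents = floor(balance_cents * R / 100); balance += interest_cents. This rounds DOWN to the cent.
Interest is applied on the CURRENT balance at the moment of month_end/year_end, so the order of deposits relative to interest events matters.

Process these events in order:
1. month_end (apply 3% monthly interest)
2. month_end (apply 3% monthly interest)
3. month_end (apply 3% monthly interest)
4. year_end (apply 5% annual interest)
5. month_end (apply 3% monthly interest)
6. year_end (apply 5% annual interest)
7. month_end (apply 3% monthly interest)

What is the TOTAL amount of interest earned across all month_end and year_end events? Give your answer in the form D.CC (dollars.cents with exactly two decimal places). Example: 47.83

After 1 (month_end (apply 3% monthly interest)): balance=$1030.00 total_interest=$30.00
After 2 (month_end (apply 3% monthly interest)): balance=$1060.90 total_interest=$60.90
After 3 (month_end (apply 3% monthly interest)): balance=$1092.72 total_interest=$92.72
After 4 (year_end (apply 5% annual interest)): balance=$1147.35 total_interest=$147.35
After 5 (month_end (apply 3% monthly interest)): balance=$1181.77 total_interest=$181.77
After 6 (year_end (apply 5% annual interest)): balance=$1240.85 total_interest=$240.85
After 7 (month_end (apply 3% monthly interest)): balance=$1278.07 total_interest=$278.07

Answer: 278.07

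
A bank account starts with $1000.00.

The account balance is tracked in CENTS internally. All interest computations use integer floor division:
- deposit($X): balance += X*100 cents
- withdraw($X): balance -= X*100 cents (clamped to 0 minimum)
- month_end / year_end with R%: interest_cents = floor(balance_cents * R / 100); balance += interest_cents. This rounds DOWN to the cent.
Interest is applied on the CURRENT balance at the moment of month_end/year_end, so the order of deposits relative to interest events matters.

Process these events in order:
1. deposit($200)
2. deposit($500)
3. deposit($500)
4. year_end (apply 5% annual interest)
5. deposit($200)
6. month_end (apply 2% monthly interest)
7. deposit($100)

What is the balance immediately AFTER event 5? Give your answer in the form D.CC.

Answer: 2510.00

Derivation:
After 1 (deposit($200)): balance=$1200.00 total_interest=$0.00
After 2 (deposit($500)): balance=$1700.00 total_interest=$0.00
After 3 (deposit($500)): balance=$2200.00 total_interest=$0.00
After 4 (year_end (apply 5% annual interest)): balance=$2310.00 total_interest=$110.00
After 5 (deposit($200)): balance=$2510.00 total_interest=$110.00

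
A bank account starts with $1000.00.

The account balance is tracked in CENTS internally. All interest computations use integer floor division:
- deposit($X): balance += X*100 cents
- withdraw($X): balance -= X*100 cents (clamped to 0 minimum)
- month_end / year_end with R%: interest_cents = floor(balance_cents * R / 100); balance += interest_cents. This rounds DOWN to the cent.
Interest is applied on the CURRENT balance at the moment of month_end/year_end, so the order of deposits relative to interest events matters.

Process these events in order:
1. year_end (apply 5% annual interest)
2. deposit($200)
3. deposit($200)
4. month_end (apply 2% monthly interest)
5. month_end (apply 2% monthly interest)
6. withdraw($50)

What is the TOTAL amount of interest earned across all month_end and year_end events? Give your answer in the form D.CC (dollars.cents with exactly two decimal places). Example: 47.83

Answer: 108.58

Derivation:
After 1 (year_end (apply 5% annual interest)): balance=$1050.00 total_interest=$50.00
After 2 (deposit($200)): balance=$1250.00 total_interest=$50.00
After 3 (deposit($200)): balance=$1450.00 total_interest=$50.00
After 4 (month_end (apply 2% monthly interest)): balance=$1479.00 total_interest=$79.00
After 5 (month_end (apply 2% monthly interest)): balance=$1508.58 total_interest=$108.58
After 6 (withdraw($50)): balance=$1458.58 total_interest=$108.58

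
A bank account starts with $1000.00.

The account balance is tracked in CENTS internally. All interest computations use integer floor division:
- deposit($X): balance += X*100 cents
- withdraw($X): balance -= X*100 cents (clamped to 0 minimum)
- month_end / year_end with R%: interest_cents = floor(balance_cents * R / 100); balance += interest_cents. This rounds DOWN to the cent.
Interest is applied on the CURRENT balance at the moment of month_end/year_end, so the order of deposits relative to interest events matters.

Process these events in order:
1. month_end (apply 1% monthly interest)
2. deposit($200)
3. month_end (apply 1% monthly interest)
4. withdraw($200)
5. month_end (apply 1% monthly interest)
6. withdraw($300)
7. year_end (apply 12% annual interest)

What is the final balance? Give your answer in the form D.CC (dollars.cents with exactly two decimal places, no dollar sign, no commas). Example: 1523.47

After 1 (month_end (apply 1% monthly interest)): balance=$1010.00 total_interest=$10.00
After 2 (deposit($200)): balance=$1210.00 total_interest=$10.00
After 3 (month_end (apply 1% monthly interest)): balance=$1222.10 total_interest=$22.10
After 4 (withdraw($200)): balance=$1022.10 total_interest=$22.10
After 5 (month_end (apply 1% monthly interest)): balance=$1032.32 total_interest=$32.32
After 6 (withdraw($300)): balance=$732.32 total_interest=$32.32
After 7 (year_end (apply 12% annual interest)): balance=$820.19 total_interest=$120.19

Answer: 820.19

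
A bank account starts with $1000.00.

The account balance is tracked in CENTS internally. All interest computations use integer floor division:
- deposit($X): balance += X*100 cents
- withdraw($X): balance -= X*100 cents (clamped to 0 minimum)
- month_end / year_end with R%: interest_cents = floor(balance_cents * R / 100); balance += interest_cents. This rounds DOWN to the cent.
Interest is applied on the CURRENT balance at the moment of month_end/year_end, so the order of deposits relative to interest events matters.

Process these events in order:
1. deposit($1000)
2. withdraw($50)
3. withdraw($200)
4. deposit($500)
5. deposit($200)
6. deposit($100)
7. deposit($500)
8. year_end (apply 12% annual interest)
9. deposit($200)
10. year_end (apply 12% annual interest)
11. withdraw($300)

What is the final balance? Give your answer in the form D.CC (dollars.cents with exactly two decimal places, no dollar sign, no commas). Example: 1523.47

Answer: 3749.92

Derivation:
After 1 (deposit($1000)): balance=$2000.00 total_interest=$0.00
After 2 (withdraw($50)): balance=$1950.00 total_interest=$0.00
After 3 (withdraw($200)): balance=$1750.00 total_interest=$0.00
After 4 (deposit($500)): balance=$2250.00 total_interest=$0.00
After 5 (deposit($200)): balance=$2450.00 total_interest=$0.00
After 6 (deposit($100)): balance=$2550.00 total_interest=$0.00
After 7 (deposit($500)): balance=$3050.00 total_interest=$0.00
After 8 (year_end (apply 12% annual interest)): balance=$3416.00 total_interest=$366.00
After 9 (deposit($200)): balance=$3616.00 total_interest=$366.00
After 10 (year_end (apply 12% annual interest)): balance=$4049.92 total_interest=$799.92
After 11 (withdraw($300)): balance=$3749.92 total_interest=$799.92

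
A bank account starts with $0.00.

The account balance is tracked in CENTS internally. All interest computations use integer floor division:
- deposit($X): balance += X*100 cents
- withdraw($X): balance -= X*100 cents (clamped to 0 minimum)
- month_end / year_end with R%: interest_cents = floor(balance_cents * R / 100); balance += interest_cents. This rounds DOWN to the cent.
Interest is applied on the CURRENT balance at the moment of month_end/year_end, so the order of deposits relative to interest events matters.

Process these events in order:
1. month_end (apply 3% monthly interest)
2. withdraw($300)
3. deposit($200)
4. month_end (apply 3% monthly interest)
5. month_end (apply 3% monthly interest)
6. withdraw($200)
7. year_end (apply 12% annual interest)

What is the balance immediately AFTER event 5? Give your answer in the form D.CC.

After 1 (month_end (apply 3% monthly interest)): balance=$0.00 total_interest=$0.00
After 2 (withdraw($300)): balance=$0.00 total_interest=$0.00
After 3 (deposit($200)): balance=$200.00 total_interest=$0.00
After 4 (month_end (apply 3% monthly interest)): balance=$206.00 total_interest=$6.00
After 5 (month_end (apply 3% monthly interest)): balance=$212.18 total_interest=$12.18

Answer: 212.18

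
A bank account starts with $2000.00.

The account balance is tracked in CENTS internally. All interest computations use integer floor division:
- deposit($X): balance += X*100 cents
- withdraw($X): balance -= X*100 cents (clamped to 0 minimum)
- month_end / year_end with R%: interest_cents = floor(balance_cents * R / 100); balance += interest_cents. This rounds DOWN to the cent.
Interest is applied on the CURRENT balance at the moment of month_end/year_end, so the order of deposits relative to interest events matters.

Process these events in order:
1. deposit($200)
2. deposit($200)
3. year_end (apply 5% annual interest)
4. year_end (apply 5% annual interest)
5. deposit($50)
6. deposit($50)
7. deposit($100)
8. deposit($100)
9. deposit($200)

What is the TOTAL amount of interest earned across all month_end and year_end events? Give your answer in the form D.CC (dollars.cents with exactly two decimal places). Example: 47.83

Answer: 246.00

Derivation:
After 1 (deposit($200)): balance=$2200.00 total_interest=$0.00
After 2 (deposit($200)): balance=$2400.00 total_interest=$0.00
After 3 (year_end (apply 5% annual interest)): balance=$2520.00 total_interest=$120.00
After 4 (year_end (apply 5% annual interest)): balance=$2646.00 total_interest=$246.00
After 5 (deposit($50)): balance=$2696.00 total_interest=$246.00
After 6 (deposit($50)): balance=$2746.00 total_interest=$246.00
After 7 (deposit($100)): balance=$2846.00 total_interest=$246.00
After 8 (deposit($100)): balance=$2946.00 total_interest=$246.00
After 9 (deposit($200)): balance=$3146.00 total_interest=$246.00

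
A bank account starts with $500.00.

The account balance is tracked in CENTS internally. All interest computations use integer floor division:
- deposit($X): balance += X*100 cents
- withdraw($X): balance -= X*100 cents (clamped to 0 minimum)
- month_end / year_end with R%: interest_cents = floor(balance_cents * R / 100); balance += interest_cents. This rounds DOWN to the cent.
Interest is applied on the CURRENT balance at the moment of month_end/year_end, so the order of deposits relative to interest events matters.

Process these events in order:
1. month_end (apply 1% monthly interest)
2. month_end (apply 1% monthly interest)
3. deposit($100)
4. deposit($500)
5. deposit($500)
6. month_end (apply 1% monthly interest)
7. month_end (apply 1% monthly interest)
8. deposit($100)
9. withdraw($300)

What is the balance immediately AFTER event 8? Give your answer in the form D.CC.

Answer: 1742.41

Derivation:
After 1 (month_end (apply 1% monthly interest)): balance=$505.00 total_interest=$5.00
After 2 (month_end (apply 1% monthly interest)): balance=$510.05 total_interest=$10.05
After 3 (deposit($100)): balance=$610.05 total_interest=$10.05
After 4 (deposit($500)): balance=$1110.05 total_interest=$10.05
After 5 (deposit($500)): balance=$1610.05 total_interest=$10.05
After 6 (month_end (apply 1% monthly interest)): balance=$1626.15 total_interest=$26.15
After 7 (month_end (apply 1% monthly interest)): balance=$1642.41 total_interest=$42.41
After 8 (deposit($100)): balance=$1742.41 total_interest=$42.41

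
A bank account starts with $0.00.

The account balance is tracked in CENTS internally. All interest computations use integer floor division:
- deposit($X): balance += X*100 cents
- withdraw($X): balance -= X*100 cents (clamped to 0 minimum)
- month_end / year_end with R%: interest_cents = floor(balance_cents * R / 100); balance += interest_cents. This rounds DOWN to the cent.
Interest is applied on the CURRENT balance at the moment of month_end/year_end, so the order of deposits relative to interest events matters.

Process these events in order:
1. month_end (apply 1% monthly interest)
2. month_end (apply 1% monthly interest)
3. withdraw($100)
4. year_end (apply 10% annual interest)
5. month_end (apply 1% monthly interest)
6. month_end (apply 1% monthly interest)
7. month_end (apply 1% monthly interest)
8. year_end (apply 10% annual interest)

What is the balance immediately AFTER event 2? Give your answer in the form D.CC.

After 1 (month_end (apply 1% monthly interest)): balance=$0.00 total_interest=$0.00
After 2 (month_end (apply 1% monthly interest)): balance=$0.00 total_interest=$0.00

Answer: 0.00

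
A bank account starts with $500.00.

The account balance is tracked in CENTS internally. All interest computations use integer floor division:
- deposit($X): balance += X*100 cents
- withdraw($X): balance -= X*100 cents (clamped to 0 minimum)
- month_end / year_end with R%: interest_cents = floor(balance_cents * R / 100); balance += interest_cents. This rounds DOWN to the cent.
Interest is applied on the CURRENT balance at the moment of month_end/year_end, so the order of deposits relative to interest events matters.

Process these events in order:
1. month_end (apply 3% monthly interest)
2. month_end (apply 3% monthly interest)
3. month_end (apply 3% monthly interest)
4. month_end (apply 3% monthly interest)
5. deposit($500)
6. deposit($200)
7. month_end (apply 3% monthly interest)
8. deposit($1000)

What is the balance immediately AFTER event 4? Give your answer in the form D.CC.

After 1 (month_end (apply 3% monthly interest)): balance=$515.00 total_interest=$15.00
After 2 (month_end (apply 3% monthly interest)): balance=$530.45 total_interest=$30.45
After 3 (month_end (apply 3% monthly interest)): balance=$546.36 total_interest=$46.36
After 4 (month_end (apply 3% monthly interest)): balance=$562.75 total_interest=$62.75

Answer: 562.75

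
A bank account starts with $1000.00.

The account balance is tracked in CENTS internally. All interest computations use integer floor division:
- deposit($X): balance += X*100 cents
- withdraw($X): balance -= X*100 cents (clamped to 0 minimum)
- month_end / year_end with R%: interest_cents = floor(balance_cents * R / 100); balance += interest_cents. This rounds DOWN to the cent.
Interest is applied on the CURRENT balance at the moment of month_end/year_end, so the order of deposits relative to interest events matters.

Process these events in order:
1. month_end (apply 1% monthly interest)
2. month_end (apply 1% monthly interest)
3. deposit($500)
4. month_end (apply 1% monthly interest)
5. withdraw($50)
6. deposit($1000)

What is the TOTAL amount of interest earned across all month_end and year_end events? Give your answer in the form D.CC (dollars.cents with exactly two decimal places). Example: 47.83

Answer: 35.30

Derivation:
After 1 (month_end (apply 1% monthly interest)): balance=$1010.00 total_interest=$10.00
After 2 (month_end (apply 1% monthly interest)): balance=$1020.10 total_interest=$20.10
After 3 (deposit($500)): balance=$1520.10 total_interest=$20.10
After 4 (month_end (apply 1% monthly interest)): balance=$1535.30 total_interest=$35.30
After 5 (withdraw($50)): balance=$1485.30 total_interest=$35.30
After 6 (deposit($1000)): balance=$2485.30 total_interest=$35.30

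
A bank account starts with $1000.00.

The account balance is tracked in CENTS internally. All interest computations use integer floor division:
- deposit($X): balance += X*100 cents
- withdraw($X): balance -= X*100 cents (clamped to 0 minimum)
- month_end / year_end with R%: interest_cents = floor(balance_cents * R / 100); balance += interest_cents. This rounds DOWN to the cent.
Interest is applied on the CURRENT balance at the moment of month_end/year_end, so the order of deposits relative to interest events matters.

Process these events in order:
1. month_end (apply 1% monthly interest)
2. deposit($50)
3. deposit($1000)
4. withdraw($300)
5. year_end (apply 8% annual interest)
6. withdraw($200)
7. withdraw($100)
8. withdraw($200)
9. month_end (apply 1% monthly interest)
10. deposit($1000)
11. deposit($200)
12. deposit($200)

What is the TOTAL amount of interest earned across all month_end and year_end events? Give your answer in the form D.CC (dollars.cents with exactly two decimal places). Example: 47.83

After 1 (month_end (apply 1% monthly interest)): balance=$1010.00 total_interest=$10.00
After 2 (deposit($50)): balance=$1060.00 total_interest=$10.00
After 3 (deposit($1000)): balance=$2060.00 total_interest=$10.00
After 4 (withdraw($300)): balance=$1760.00 total_interest=$10.00
After 5 (year_end (apply 8% annual interest)): balance=$1900.80 total_interest=$150.80
After 6 (withdraw($200)): balance=$1700.80 total_interest=$150.80
After 7 (withdraw($100)): balance=$1600.80 total_interest=$150.80
After 8 (withdraw($200)): balance=$1400.80 total_interest=$150.80
After 9 (month_end (apply 1% monthly interest)): balance=$1414.80 total_interest=$164.80
After 10 (deposit($1000)): balance=$2414.80 total_interest=$164.80
After 11 (deposit($200)): balance=$2614.80 total_interest=$164.80
After 12 (deposit($200)): balance=$2814.80 total_interest=$164.80

Answer: 164.80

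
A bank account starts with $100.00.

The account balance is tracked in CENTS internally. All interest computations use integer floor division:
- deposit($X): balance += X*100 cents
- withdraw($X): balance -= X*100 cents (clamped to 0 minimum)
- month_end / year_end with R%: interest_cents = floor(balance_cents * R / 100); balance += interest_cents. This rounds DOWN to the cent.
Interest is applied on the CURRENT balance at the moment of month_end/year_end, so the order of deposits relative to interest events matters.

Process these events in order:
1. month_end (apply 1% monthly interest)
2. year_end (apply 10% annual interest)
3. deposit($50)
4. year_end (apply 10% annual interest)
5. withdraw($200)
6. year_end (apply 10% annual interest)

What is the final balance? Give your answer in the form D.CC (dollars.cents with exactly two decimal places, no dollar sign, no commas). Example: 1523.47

After 1 (month_end (apply 1% monthly interest)): balance=$101.00 total_interest=$1.00
After 2 (year_end (apply 10% annual interest)): balance=$111.10 total_interest=$11.10
After 3 (deposit($50)): balance=$161.10 total_interest=$11.10
After 4 (year_end (apply 10% annual interest)): balance=$177.21 total_interest=$27.21
After 5 (withdraw($200)): balance=$0.00 total_interest=$27.21
After 6 (year_end (apply 10% annual interest)): balance=$0.00 total_interest=$27.21

Answer: 0.00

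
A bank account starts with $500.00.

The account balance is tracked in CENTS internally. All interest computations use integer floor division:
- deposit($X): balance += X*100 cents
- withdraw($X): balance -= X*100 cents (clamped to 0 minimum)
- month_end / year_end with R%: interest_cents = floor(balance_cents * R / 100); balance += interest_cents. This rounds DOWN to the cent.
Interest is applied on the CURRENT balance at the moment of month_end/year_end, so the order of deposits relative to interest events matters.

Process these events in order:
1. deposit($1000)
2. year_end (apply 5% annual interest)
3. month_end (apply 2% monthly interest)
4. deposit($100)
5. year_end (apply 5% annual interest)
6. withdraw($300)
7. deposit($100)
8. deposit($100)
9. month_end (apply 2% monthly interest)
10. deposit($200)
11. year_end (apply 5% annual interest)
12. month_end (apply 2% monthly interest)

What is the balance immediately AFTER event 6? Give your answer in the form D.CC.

After 1 (deposit($1000)): balance=$1500.00 total_interest=$0.00
After 2 (year_end (apply 5% annual interest)): balance=$1575.00 total_interest=$75.00
After 3 (month_end (apply 2% monthly interest)): balance=$1606.50 total_interest=$106.50
After 4 (deposit($100)): balance=$1706.50 total_interest=$106.50
After 5 (year_end (apply 5% annual interest)): balance=$1791.82 total_interest=$191.82
After 6 (withdraw($300)): balance=$1491.82 total_interest=$191.82

Answer: 1491.82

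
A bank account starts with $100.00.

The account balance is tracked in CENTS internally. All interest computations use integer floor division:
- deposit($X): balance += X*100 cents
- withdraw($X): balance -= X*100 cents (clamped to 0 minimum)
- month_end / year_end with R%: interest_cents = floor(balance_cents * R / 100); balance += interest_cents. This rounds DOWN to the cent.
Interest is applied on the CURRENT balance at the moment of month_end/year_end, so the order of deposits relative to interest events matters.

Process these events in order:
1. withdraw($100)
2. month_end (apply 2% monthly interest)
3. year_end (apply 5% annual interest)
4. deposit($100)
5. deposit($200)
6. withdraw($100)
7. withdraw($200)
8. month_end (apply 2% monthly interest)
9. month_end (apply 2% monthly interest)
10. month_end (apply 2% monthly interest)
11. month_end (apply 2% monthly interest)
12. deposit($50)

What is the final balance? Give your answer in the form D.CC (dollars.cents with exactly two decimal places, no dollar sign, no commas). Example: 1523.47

After 1 (withdraw($100)): balance=$0.00 total_interest=$0.00
After 2 (month_end (apply 2% monthly interest)): balance=$0.00 total_interest=$0.00
After 3 (year_end (apply 5% annual interest)): balance=$0.00 total_interest=$0.00
After 4 (deposit($100)): balance=$100.00 total_interest=$0.00
After 5 (deposit($200)): balance=$300.00 total_interest=$0.00
After 6 (withdraw($100)): balance=$200.00 total_interest=$0.00
After 7 (withdraw($200)): balance=$0.00 total_interest=$0.00
After 8 (month_end (apply 2% monthly interest)): balance=$0.00 total_interest=$0.00
After 9 (month_end (apply 2% monthly interest)): balance=$0.00 total_interest=$0.00
After 10 (month_end (apply 2% monthly interest)): balance=$0.00 total_interest=$0.00
After 11 (month_end (apply 2% monthly interest)): balance=$0.00 total_interest=$0.00
After 12 (deposit($50)): balance=$50.00 total_interest=$0.00

Answer: 50.00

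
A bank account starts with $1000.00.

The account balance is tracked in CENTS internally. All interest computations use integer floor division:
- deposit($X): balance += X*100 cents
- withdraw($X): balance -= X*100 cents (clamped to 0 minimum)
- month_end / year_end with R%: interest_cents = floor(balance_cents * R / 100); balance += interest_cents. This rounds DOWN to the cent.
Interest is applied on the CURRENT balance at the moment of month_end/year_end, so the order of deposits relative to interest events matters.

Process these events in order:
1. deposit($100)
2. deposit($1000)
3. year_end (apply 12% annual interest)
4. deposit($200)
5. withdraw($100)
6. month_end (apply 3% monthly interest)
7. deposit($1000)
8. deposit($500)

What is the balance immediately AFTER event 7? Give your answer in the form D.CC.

After 1 (deposit($100)): balance=$1100.00 total_interest=$0.00
After 2 (deposit($1000)): balance=$2100.00 total_interest=$0.00
After 3 (year_end (apply 12% annual interest)): balance=$2352.00 total_interest=$252.00
After 4 (deposit($200)): balance=$2552.00 total_interest=$252.00
After 5 (withdraw($100)): balance=$2452.00 total_interest=$252.00
After 6 (month_end (apply 3% monthly interest)): balance=$2525.56 total_interest=$325.56
After 7 (deposit($1000)): balance=$3525.56 total_interest=$325.56

Answer: 3525.56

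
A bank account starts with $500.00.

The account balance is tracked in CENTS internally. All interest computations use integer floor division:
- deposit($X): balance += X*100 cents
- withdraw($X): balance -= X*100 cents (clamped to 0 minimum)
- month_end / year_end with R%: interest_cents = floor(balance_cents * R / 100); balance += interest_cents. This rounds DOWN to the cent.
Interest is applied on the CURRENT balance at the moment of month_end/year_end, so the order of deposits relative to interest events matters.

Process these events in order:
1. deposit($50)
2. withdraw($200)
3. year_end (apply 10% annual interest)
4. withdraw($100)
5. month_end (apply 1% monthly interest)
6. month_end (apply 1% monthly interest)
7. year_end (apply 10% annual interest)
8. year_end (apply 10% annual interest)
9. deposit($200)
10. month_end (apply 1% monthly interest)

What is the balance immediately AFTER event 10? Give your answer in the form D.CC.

After 1 (deposit($50)): balance=$550.00 total_interest=$0.00
After 2 (withdraw($200)): balance=$350.00 total_interest=$0.00
After 3 (year_end (apply 10% annual interest)): balance=$385.00 total_interest=$35.00
After 4 (withdraw($100)): balance=$285.00 total_interest=$35.00
After 5 (month_end (apply 1% monthly interest)): balance=$287.85 total_interest=$37.85
After 6 (month_end (apply 1% monthly interest)): balance=$290.72 total_interest=$40.72
After 7 (year_end (apply 10% annual interest)): balance=$319.79 total_interest=$69.79
After 8 (year_end (apply 10% annual interest)): balance=$351.76 total_interest=$101.76
After 9 (deposit($200)): balance=$551.76 total_interest=$101.76
After 10 (month_end (apply 1% monthly interest)): balance=$557.27 total_interest=$107.27

Answer: 557.27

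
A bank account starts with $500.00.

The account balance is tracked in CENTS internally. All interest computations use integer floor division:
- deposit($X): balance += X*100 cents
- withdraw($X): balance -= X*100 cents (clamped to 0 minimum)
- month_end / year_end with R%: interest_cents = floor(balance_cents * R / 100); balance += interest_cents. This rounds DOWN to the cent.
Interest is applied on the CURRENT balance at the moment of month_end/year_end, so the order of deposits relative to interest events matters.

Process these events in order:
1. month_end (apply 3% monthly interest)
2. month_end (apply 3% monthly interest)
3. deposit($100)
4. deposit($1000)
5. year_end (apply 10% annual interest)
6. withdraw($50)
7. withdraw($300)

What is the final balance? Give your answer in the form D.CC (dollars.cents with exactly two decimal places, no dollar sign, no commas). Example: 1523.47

Answer: 1443.49

Derivation:
After 1 (month_end (apply 3% monthly interest)): balance=$515.00 total_interest=$15.00
After 2 (month_end (apply 3% monthly interest)): balance=$530.45 total_interest=$30.45
After 3 (deposit($100)): balance=$630.45 total_interest=$30.45
After 4 (deposit($1000)): balance=$1630.45 total_interest=$30.45
After 5 (year_end (apply 10% annual interest)): balance=$1793.49 total_interest=$193.49
After 6 (withdraw($50)): balance=$1743.49 total_interest=$193.49
After 7 (withdraw($300)): balance=$1443.49 total_interest=$193.49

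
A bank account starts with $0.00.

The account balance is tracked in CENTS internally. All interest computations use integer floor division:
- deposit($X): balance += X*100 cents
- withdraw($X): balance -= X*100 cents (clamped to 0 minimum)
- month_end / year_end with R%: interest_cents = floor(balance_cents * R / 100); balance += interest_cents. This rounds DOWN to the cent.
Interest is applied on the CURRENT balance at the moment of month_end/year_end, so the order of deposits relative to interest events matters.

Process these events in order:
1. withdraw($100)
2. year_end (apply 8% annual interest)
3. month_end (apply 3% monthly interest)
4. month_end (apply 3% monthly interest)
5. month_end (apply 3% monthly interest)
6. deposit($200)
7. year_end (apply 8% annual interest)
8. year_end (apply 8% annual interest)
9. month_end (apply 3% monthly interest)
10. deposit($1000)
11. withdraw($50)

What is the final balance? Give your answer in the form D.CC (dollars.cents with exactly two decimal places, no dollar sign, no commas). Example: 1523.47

After 1 (withdraw($100)): balance=$0.00 total_interest=$0.00
After 2 (year_end (apply 8% annual interest)): balance=$0.00 total_interest=$0.00
After 3 (month_end (apply 3% monthly interest)): balance=$0.00 total_interest=$0.00
After 4 (month_end (apply 3% monthly interest)): balance=$0.00 total_interest=$0.00
After 5 (month_end (apply 3% monthly interest)): balance=$0.00 total_interest=$0.00
After 6 (deposit($200)): balance=$200.00 total_interest=$0.00
After 7 (year_end (apply 8% annual interest)): balance=$216.00 total_interest=$16.00
After 8 (year_end (apply 8% annual interest)): balance=$233.28 total_interest=$33.28
After 9 (month_end (apply 3% monthly interest)): balance=$240.27 total_interest=$40.27
After 10 (deposit($1000)): balance=$1240.27 total_interest=$40.27
After 11 (withdraw($50)): balance=$1190.27 total_interest=$40.27

Answer: 1190.27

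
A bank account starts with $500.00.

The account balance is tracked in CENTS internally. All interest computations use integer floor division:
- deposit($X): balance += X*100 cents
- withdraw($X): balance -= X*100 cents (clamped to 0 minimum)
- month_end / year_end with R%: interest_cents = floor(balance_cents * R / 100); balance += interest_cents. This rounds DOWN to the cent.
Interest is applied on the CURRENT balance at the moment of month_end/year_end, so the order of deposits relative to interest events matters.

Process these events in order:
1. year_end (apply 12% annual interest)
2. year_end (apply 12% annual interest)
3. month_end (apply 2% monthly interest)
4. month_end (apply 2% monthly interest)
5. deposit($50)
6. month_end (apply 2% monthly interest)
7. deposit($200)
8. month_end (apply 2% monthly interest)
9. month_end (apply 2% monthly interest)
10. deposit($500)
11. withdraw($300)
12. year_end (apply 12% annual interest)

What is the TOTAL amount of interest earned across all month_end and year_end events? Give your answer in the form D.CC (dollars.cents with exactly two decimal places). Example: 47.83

Answer: 342.03

Derivation:
After 1 (year_end (apply 12% annual interest)): balance=$560.00 total_interest=$60.00
After 2 (year_end (apply 12% annual interest)): balance=$627.20 total_interest=$127.20
After 3 (month_end (apply 2% monthly interest)): balance=$639.74 total_interest=$139.74
After 4 (month_end (apply 2% monthly interest)): balance=$652.53 total_interest=$152.53
After 5 (deposit($50)): balance=$702.53 total_interest=$152.53
After 6 (month_end (apply 2% monthly interest)): balance=$716.58 total_interest=$166.58
After 7 (deposit($200)): balance=$916.58 total_interest=$166.58
After 8 (month_end (apply 2% monthly interest)): balance=$934.91 total_interest=$184.91
After 9 (month_end (apply 2% monthly interest)): balance=$953.60 total_interest=$203.60
After 10 (deposit($500)): balance=$1453.60 total_interest=$203.60
After 11 (withdraw($300)): balance=$1153.60 total_interest=$203.60
After 12 (year_end (apply 12% annual interest)): balance=$1292.03 total_interest=$342.03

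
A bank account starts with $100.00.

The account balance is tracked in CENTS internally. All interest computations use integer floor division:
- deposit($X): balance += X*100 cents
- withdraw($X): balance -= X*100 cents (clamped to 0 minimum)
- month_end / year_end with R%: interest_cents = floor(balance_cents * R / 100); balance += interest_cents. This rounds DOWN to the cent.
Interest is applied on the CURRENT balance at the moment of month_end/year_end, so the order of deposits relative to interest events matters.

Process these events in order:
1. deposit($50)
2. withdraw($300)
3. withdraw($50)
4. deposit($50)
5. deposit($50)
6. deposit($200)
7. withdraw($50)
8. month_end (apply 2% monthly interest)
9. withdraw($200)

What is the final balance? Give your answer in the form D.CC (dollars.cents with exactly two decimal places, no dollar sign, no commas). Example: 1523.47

After 1 (deposit($50)): balance=$150.00 total_interest=$0.00
After 2 (withdraw($300)): balance=$0.00 total_interest=$0.00
After 3 (withdraw($50)): balance=$0.00 total_interest=$0.00
After 4 (deposit($50)): balance=$50.00 total_interest=$0.00
After 5 (deposit($50)): balance=$100.00 total_interest=$0.00
After 6 (deposit($200)): balance=$300.00 total_interest=$0.00
After 7 (withdraw($50)): balance=$250.00 total_interest=$0.00
After 8 (month_end (apply 2% monthly interest)): balance=$255.00 total_interest=$5.00
After 9 (withdraw($200)): balance=$55.00 total_interest=$5.00

Answer: 55.00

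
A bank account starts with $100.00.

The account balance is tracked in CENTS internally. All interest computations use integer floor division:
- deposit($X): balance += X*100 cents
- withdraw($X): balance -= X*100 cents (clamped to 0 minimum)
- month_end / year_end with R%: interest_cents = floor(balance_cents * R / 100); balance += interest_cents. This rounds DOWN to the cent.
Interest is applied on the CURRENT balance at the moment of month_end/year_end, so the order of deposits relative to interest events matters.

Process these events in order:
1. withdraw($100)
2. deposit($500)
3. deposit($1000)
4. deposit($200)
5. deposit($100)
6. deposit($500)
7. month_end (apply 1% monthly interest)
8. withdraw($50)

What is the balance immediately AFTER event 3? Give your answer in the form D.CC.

Answer: 1500.00

Derivation:
After 1 (withdraw($100)): balance=$0.00 total_interest=$0.00
After 2 (deposit($500)): balance=$500.00 total_interest=$0.00
After 3 (deposit($1000)): balance=$1500.00 total_interest=$0.00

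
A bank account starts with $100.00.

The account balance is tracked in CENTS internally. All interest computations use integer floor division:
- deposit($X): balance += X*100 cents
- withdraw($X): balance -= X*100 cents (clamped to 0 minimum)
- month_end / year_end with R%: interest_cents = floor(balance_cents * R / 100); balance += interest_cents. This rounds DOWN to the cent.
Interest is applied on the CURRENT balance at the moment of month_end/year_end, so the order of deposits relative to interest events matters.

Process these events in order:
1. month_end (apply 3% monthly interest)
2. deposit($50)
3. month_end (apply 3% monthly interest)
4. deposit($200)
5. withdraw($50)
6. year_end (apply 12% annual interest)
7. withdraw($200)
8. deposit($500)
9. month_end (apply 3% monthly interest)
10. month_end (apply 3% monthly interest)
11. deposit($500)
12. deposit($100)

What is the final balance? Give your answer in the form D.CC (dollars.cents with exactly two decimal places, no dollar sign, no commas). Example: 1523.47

Answer: 1283.74

Derivation:
After 1 (month_end (apply 3% monthly interest)): balance=$103.00 total_interest=$3.00
After 2 (deposit($50)): balance=$153.00 total_interest=$3.00
After 3 (month_end (apply 3% monthly interest)): balance=$157.59 total_interest=$7.59
After 4 (deposit($200)): balance=$357.59 total_interest=$7.59
After 5 (withdraw($50)): balance=$307.59 total_interest=$7.59
After 6 (year_end (apply 12% annual interest)): balance=$344.50 total_interest=$44.50
After 7 (withdraw($200)): balance=$144.50 total_interest=$44.50
After 8 (deposit($500)): balance=$644.50 total_interest=$44.50
After 9 (month_end (apply 3% monthly interest)): balance=$663.83 total_interest=$63.83
After 10 (month_end (apply 3% monthly interest)): balance=$683.74 total_interest=$83.74
After 11 (deposit($500)): balance=$1183.74 total_interest=$83.74
After 12 (deposit($100)): balance=$1283.74 total_interest=$83.74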